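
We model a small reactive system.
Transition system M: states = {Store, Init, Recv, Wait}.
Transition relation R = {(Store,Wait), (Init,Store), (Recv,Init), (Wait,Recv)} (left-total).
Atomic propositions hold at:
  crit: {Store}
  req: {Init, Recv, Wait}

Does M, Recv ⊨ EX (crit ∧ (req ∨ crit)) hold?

Sat(req ∨ crit) = {Store, Init, Recv, Wait}
Sat(crit ∧ (req ∨ crit)) = {Store}
Sat(EX (crit ∧ (req ∨ crit))) = {s : some successor in {Store}} = {Init}
Recv ∉ Sat(EX (crit ∧ (req ∨ crit))) = {Init}, so the formula does not hold at Recv.

No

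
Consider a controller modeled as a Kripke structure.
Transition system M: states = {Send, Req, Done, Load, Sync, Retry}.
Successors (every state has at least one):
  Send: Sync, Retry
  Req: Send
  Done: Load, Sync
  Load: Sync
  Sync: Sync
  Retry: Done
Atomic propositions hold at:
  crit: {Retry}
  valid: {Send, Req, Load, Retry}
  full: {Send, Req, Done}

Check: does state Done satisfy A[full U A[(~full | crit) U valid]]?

Sat(~full) = {Load, Sync, Retry}
Sat(~full | crit) = {Load, Sync, Retry}
A[(~full | crit) U valid]: least fixpoint, start Z0 = Sat(valid) = {Send, Req, Load, Retry}, add states in Sat(~full | crit) with every successor in Z. Already a fixed point.
Sat(A[(~full | crit) U valid]) = {Send, Req, Load, Retry}
A[full U A[(~full | crit) U valid]]: least fixpoint, start Z0 = Sat(A[(~full | crit) U valid]) = {Send, Req, Load, Retry}, add states in Sat(full) with every successor in Z. Already a fixed point.
Sat(A[full U A[(~full | crit) U valid]]) = {Send, Req, Load, Retry}
Done ∉ Sat(A[full U A[(~full | crit) U valid]]) = {Send, Req, Load, Retry}, so the formula does not hold at Done.

No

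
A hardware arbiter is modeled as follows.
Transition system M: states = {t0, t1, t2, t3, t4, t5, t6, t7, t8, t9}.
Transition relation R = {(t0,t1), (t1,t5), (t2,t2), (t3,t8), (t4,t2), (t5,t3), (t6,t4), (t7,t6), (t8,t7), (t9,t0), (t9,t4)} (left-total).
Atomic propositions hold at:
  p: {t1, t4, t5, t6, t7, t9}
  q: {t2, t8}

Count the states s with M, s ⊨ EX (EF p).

8

EF p: least fixpoint, start Z0 = {t1, t4, t5, t6, t7, t9}, add states with some successor in Z. Z1 = {t0, t1, t4, t5, t6, t7, t8, t9}; Z2 = {t0, t1, t3, t4, t5, t6, t7, t8, t9}; fixed.
Sat(EF p) = {t0, t1, t3, t4, t5, t6, t7, t8, t9}
Sat(EX (EF p)) = {s : some successor in {t0, t1, t3, t4, t5, t6, t7, t8, t9}} = {t0, t1, t3, t5, t6, t7, t8, t9}
|Sat(EX (EF p))| = |{t0, t1, t3, t5, t6, t7, t8, t9}| = 8.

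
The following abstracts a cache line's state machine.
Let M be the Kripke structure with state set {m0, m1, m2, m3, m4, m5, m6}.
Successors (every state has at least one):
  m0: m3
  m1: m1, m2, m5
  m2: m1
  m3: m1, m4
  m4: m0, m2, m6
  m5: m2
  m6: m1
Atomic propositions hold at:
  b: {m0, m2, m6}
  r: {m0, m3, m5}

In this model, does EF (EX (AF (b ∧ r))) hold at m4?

Yes

Sat(b ∧ r) = {m0}
AF (b ∧ r): least fixpoint, start Z0 = {m0}, add states with every successor in Z. Already a fixed point.
Sat(AF (b ∧ r)) = {m0}
Sat(EX (AF (b ∧ r))) = {s : some successor in {m0}} = {m4}
EF (EX (AF (b ∧ r))): least fixpoint, start Z0 = {m4}, add states with some successor in Z. Z1 = {m3, m4}; Z2 = {m0, m3, m4}; fixed.
Sat(EF (EX (AF (b ∧ r)))) = {m0, m3, m4}
m4 ∈ Sat(EF (EX (AF (b ∧ r)))) = {m0, m3, m4}, so the formula holds at m4.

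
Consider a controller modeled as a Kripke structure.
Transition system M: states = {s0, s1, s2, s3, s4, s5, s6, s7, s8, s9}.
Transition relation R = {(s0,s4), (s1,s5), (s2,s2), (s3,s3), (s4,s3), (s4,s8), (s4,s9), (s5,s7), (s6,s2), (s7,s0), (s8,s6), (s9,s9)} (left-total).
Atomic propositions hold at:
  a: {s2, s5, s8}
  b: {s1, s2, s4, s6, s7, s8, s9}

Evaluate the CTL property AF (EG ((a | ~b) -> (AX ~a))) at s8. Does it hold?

No

Sat(~b) = {s0, s3, s5}
Sat(a | ~b) = {s0, s2, s3, s5, s8}
Sat(~a) = {s0, s1, s3, s4, s6, s7, s9}
Sat(AX ~a) = {s : every successor in {s0, s1, s3, s4, s6, s7, s9}} = {s0, s3, s5, s7, s8, s9}
Sat((a | ~b) -> (AX ~a)) = {s0, s1, s3, s4, s5, s6, s7, s8, s9}
EG ((a | ~b) -> (AX ~a)): greatest fixpoint, start Z0 = {s0, s1, s3, s4, s5, s6, s7, s8, s9}, keep only states in Sat with some successor in Z. Z1 = {s0, s1, s3, s4, s5, s7, s8, s9}; Z2 = {s0, s1, s3, s4, s5, s7, s9}; fixed.
Sat(EG ((a | ~b) -> (AX ~a))) = {s0, s1, s3, s4, s5, s7, s9}
AF (EG ((a | ~b) -> (AX ~a))): least fixpoint, start Z0 = {s0, s1, s3, s4, s5, s7, s9}, add states with every successor in Z. Already a fixed point.
Sat(AF (EG ((a | ~b) -> (AX ~a)))) = {s0, s1, s3, s4, s5, s7, s9}
s8 ∉ Sat(AF (EG ((a | ~b) -> (AX ~a)))) = {s0, s1, s3, s4, s5, s7, s9}, so the formula does not hold at s8.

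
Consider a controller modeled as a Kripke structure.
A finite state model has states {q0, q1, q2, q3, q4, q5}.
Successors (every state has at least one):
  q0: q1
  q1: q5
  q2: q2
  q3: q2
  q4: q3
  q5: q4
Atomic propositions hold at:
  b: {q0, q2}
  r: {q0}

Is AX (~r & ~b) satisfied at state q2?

Sat(~r) = {q1, q2, q3, q4, q5}
Sat(~b) = {q1, q3, q4, q5}
Sat(~r & ~b) = {q1, q3, q4, q5}
Sat(AX (~r & ~b)) = {s : every successor in {q1, q3, q4, q5}} = {q0, q1, q4, q5}
q2 ∉ Sat(AX (~r & ~b)) = {q0, q1, q4, q5}, so the formula does not hold at q2.

No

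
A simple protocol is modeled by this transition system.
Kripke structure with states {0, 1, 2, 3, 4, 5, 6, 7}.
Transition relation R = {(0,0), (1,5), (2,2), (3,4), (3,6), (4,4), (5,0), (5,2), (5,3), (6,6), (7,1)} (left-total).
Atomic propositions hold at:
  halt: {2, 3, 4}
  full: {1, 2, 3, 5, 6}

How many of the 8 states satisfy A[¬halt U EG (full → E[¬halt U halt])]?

Sat(¬halt) = {0, 1, 5, 6, 7}
E[¬halt U halt]: least fixpoint, start Z0 = Sat(halt) = {2, 3, 4}, add states in Sat(¬halt) with some successor in Z. Z1 = {2, 3, 4, 5}; Z2 = {1, 2, 3, 4, 5}; Z3 = {1, 2, 3, 4, 5, 7}; fixed.
Sat(E[¬halt U halt]) = {1, 2, 3, 4, 5, 7}
Sat(full → E[¬halt U halt]) = {0, 1, 2, 3, 4, 5, 7}
EG (full → E[¬halt U halt]): greatest fixpoint, start Z0 = {0, 1, 2, 3, 4, 5, 7}, keep only states in Sat with some successor in Z. Already a fixed point.
Sat(EG (full → E[¬halt U halt])) = {0, 1, 2, 3, 4, 5, 7}
A[¬halt U EG (full → E[¬halt U halt])]: least fixpoint, start Z0 = Sat(EG (full → E[¬halt U halt])) = {0, 1, 2, 3, 4, 5, 7}, add states in Sat(¬halt) with every successor in Z. Already a fixed point.
Sat(A[¬halt U EG (full → E[¬halt U halt])]) = {0, 1, 2, 3, 4, 5, 7}
|Sat(A[¬halt U EG (full → E[¬halt U halt])])| = |{0, 1, 2, 3, 4, 5, 7}| = 7.

7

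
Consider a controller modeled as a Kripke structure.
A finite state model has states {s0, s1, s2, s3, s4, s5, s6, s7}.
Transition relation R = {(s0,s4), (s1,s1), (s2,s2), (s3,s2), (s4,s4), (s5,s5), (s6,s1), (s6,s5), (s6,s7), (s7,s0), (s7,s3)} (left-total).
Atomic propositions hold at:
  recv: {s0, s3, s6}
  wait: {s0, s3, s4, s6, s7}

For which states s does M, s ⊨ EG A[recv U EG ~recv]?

Sat(~recv) = {s1, s2, s4, s5, s7}
EG ~recv: greatest fixpoint, start Z0 = {s1, s2, s4, s5, s7}, keep only states in Sat with some successor in Z. Z1 = {s1, s2, s4, s5}; fixed.
Sat(EG ~recv) = {s1, s2, s4, s5}
A[recv U EG ~recv]: least fixpoint, start Z0 = Sat(EG ~recv) = {s1, s2, s4, s5}, add states in Sat(recv) with every successor in Z. Z1 = {s0, s1, s2, s3, s4, s5}; fixed.
Sat(A[recv U EG ~recv]) = {s0, s1, s2, s3, s4, s5}
EG A[recv U EG ~recv]: greatest fixpoint, start Z0 = {s0, s1, s2, s3, s4, s5}, keep only states in Sat with some successor in Z. Already a fixed point.
Sat(EG A[recv U EG ~recv]) = {s0, s1, s2, s3, s4, s5}

{s0, s1, s2, s3, s4, s5}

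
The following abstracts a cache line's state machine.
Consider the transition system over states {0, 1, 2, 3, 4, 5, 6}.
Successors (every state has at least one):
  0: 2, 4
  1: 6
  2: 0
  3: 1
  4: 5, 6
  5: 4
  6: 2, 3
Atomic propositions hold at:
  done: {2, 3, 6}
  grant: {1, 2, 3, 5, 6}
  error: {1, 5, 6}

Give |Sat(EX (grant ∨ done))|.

5

Sat(grant ∨ done) = {1, 2, 3, 5, 6}
Sat(EX (grant ∨ done)) = {s : some successor in {1, 2, 3, 5, 6}} = {0, 1, 3, 4, 6}
|Sat(EX (grant ∨ done))| = |{0, 1, 3, 4, 6}| = 5.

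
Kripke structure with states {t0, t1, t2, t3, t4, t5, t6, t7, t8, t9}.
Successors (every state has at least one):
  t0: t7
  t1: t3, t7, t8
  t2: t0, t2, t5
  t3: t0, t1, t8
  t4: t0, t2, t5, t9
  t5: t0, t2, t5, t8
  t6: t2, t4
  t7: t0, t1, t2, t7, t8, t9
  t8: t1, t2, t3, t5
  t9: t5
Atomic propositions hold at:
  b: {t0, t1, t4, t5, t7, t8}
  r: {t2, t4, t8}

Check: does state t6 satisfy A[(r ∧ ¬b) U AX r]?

Sat(¬b) = {t2, t3, t6, t9}
Sat(r ∧ ¬b) = {t2}
Sat(AX r) = {s : every successor in {t2, t4, t8}} = {t6}
A[(r ∧ ¬b) U AX r]: least fixpoint, start Z0 = Sat(AX r) = {t6}, add states in Sat(r ∧ ¬b) with every successor in Z. Already a fixed point.
Sat(A[(r ∧ ¬b) U AX r]) = {t6}
t6 ∈ Sat(A[(r ∧ ¬b) U AX r]) = {t6}, so the formula holds at t6.

Yes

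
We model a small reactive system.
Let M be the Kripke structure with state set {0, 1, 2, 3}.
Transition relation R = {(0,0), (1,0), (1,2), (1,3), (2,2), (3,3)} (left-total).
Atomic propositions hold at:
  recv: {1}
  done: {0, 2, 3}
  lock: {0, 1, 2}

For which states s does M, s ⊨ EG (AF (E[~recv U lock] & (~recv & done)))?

Sat(~recv) = {0, 2, 3}
E[~recv U lock]: least fixpoint, start Z0 = Sat(lock) = {0, 1, 2}, add states in Sat(~recv) with some successor in Z. Already a fixed point.
Sat(E[~recv U lock]) = {0, 1, 2}
Sat(~recv & done) = {0, 2, 3}
Sat(E[~recv U lock] & (~recv & done)) = {0, 2}
AF (E[~recv U lock] & (~recv & done)): least fixpoint, start Z0 = {0, 2}, add states with every successor in Z. Already a fixed point.
Sat(AF (E[~recv U lock] & (~recv & done))) = {0, 2}
EG (AF (E[~recv U lock] & (~recv & done))): greatest fixpoint, start Z0 = {0, 2}, keep only states in Sat with some successor in Z. Already a fixed point.
Sat(EG (AF (E[~recv U lock] & (~recv & done)))) = {0, 2}

{0, 2}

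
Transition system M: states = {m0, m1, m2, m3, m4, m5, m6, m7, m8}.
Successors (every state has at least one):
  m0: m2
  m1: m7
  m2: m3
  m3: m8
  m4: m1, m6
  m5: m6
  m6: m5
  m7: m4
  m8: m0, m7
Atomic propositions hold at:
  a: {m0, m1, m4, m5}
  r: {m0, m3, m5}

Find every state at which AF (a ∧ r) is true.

{m0, m5, m6}

Sat(a ∧ r) = {m0, m5}
AF (a ∧ r): least fixpoint, start Z0 = {m0, m5}, add states with every successor in Z. Z1 = {m0, m5, m6}; fixed.
Sat(AF (a ∧ r)) = {m0, m5, m6}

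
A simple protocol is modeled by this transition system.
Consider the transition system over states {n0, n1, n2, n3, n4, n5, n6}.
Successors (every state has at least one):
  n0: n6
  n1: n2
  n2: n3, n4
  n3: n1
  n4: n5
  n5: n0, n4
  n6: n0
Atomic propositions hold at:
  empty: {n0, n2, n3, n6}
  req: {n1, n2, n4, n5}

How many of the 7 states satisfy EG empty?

EG empty: greatest fixpoint, start Z0 = {n0, n2, n3, n6}, keep only states in Sat with some successor in Z. Z1 = {n0, n2, n6}; Z2 = {n0, n6}; fixed.
Sat(EG empty) = {n0, n6}
|Sat(EG empty)| = |{n0, n6}| = 2.

2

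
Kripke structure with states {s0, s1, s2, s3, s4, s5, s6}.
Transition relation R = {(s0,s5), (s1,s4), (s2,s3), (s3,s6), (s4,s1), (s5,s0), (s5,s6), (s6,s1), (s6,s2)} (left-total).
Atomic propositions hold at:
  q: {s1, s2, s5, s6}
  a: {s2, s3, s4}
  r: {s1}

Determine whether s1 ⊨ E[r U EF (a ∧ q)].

Sat(a ∧ q) = {s2}
EF (a ∧ q): least fixpoint, start Z0 = {s2}, add states with some successor in Z. Z1 = {s2, s6}; Z2 = {s2, s3, s5, s6}; Z3 = {s0, s2, s3, s5, s6}; fixed.
Sat(EF (a ∧ q)) = {s0, s2, s3, s5, s6}
E[r U EF (a ∧ q)]: least fixpoint, start Z0 = Sat(EF (a ∧ q)) = {s0, s2, s3, s5, s6}, add states in Sat(r) with some successor in Z. Already a fixed point.
Sat(E[r U EF (a ∧ q)]) = {s0, s2, s3, s5, s6}
s1 ∉ Sat(E[r U EF (a ∧ q)]) = {s0, s2, s3, s5, s6}, so the formula does not hold at s1.

No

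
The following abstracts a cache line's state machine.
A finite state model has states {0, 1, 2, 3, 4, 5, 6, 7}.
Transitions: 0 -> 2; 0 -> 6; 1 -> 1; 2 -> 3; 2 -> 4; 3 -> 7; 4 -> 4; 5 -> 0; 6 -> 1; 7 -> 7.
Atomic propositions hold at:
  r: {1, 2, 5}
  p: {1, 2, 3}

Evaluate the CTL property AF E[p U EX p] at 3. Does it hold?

Sat(EX p) = {s : some successor in {1, 2, 3}} = {0, 1, 2, 6}
E[p U EX p]: least fixpoint, start Z0 = Sat(EX p) = {0, 1, 2, 6}, add states in Sat(p) with some successor in Z. Already a fixed point.
Sat(E[p U EX p]) = {0, 1, 2, 6}
AF E[p U EX p]: least fixpoint, start Z0 = {0, 1, 2, 6}, add states with every successor in Z. Z1 = {0, 1, 2, 5, 6}; fixed.
Sat(AF E[p U EX p]) = {0, 1, 2, 5, 6}
3 ∉ Sat(AF E[p U EX p]) = {0, 1, 2, 5, 6}, so the formula does not hold at 3.

No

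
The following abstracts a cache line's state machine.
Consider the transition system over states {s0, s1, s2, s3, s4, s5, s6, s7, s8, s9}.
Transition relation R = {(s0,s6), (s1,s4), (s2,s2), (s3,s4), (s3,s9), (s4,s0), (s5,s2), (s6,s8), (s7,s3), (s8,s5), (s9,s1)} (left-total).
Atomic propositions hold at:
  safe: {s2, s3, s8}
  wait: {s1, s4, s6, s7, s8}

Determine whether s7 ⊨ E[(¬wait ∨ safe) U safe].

No

Sat(¬wait) = {s0, s2, s3, s5, s9}
Sat(¬wait ∨ safe) = {s0, s2, s3, s5, s8, s9}
E[(¬wait ∨ safe) U safe]: least fixpoint, start Z0 = Sat(safe) = {s2, s3, s8}, add states in Sat(¬wait ∨ safe) with some successor in Z. Z1 = {s2, s3, s5, s8}; fixed.
Sat(E[(¬wait ∨ safe) U safe]) = {s2, s3, s5, s8}
s7 ∉ Sat(E[(¬wait ∨ safe) U safe]) = {s2, s3, s5, s8}, so the formula does not hold at s7.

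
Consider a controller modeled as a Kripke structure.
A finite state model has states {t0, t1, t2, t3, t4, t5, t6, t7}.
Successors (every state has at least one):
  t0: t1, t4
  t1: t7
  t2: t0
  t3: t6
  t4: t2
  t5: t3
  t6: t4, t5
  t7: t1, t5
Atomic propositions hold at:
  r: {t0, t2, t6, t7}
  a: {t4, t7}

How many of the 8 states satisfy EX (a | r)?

Sat(a | r) = {t0, t2, t4, t6, t7}
Sat(EX (a | r)) = {s : some successor in {t0, t2, t4, t6, t7}} = {t0, t1, t2, t3, t4, t6}
|Sat(EX (a | r))| = |{t0, t1, t2, t3, t4, t6}| = 6.

6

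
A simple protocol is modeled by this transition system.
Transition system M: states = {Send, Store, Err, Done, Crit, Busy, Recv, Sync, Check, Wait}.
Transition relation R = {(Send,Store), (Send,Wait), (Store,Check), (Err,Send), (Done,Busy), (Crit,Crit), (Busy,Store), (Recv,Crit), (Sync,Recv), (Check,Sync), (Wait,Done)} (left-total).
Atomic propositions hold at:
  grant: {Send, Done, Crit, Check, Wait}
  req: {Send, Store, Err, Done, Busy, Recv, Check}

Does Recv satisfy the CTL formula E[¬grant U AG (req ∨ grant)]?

Yes

Sat(¬grant) = {Store, Err, Busy, Recv, Sync}
Sat(req ∨ grant) = {Send, Store, Err, Done, Crit, Busy, Recv, Check, Wait}
AG (req ∨ grant): greatest fixpoint, start Z0 = {Send, Store, Err, Done, Crit, Busy, Recv, Check, Wait}, keep only states in Sat with every successor in Z. Z1 = {Send, Store, Err, Done, Crit, Busy, Recv, Wait}; Z2 = {Send, Err, Done, Crit, Busy, Recv, Wait}; Z3 = {Err, Done, Crit, Recv, Wait}; Z4 = {Crit, Recv, Wait}; Z5 = {Crit, Recv}; fixed.
Sat(AG (req ∨ grant)) = {Crit, Recv}
E[¬grant U AG (req ∨ grant)]: least fixpoint, start Z0 = Sat(AG (req ∨ grant)) = {Crit, Recv}, add states in Sat(¬grant) with some successor in Z. Z1 = {Crit, Recv, Sync}; fixed.
Sat(E[¬grant U AG (req ∨ grant)]) = {Crit, Recv, Sync}
Recv ∈ Sat(E[¬grant U AG (req ∨ grant)]) = {Crit, Recv, Sync}, so the formula holds at Recv.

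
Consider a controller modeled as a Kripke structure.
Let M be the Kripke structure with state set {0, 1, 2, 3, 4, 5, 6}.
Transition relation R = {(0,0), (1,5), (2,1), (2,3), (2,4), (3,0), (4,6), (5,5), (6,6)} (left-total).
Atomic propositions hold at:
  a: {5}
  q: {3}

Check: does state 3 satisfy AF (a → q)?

Yes

Sat(a → q) = {0, 1, 2, 3, 4, 6}
AF (a → q): least fixpoint, start Z0 = {0, 1, 2, 3, 4, 6}, add states with every successor in Z. Already a fixed point.
Sat(AF (a → q)) = {0, 1, 2, 3, 4, 6}
3 ∈ Sat(AF (a → q)) = {0, 1, 2, 3, 4, 6}, so the formula holds at 3.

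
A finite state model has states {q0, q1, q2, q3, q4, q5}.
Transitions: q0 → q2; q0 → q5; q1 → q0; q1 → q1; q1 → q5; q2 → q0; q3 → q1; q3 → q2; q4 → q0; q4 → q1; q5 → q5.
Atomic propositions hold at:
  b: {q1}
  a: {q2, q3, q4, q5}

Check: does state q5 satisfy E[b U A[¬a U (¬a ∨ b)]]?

No

Sat(¬a) = {q0, q1}
Sat(¬a ∨ b) = {q0, q1}
A[¬a U (¬a ∨ b)]: least fixpoint, start Z0 = Sat((¬a ∨ b)) = {q0, q1}, add states in Sat(¬a) with every successor in Z. Already a fixed point.
Sat(A[¬a U (¬a ∨ b)]) = {q0, q1}
E[b U A[¬a U (¬a ∨ b)]]: least fixpoint, start Z0 = Sat(A[¬a U (¬a ∨ b)]) = {q0, q1}, add states in Sat(b) with some successor in Z. Already a fixed point.
Sat(E[b U A[¬a U (¬a ∨ b)]]) = {q0, q1}
q5 ∉ Sat(E[b U A[¬a U (¬a ∨ b)]]) = {q0, q1}, so the formula does not hold at q5.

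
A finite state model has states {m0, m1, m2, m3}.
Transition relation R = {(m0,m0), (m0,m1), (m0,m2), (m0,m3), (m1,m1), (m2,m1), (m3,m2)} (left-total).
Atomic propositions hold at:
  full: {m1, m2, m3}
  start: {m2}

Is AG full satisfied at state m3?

Yes

AG full: greatest fixpoint, start Z0 = {m1, m2, m3}, keep only states in Sat with every successor in Z. Already a fixed point.
Sat(AG full) = {m1, m2, m3}
m3 ∈ Sat(AG full) = {m1, m2, m3}, so the formula holds at m3.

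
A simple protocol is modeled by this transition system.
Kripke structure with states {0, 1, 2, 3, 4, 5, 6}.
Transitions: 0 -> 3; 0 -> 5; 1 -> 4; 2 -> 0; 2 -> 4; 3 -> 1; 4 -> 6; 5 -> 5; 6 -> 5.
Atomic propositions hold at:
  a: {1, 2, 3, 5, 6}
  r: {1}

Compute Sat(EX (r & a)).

Sat(r & a) = {1}
Sat(EX (r & a)) = {s : some successor in {1}} = {3}

{3}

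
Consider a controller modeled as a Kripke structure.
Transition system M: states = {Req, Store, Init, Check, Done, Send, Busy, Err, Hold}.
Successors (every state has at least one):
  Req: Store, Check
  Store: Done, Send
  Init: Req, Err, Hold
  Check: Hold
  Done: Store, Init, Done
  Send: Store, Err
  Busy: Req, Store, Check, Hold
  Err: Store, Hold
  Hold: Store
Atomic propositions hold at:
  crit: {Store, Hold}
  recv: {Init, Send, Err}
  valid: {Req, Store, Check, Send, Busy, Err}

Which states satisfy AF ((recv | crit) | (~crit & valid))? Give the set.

{Req, Store, Init, Check, Send, Busy, Err, Hold}

Sat(recv | crit) = {Store, Init, Send, Err, Hold}
Sat(~crit) = {Req, Init, Check, Done, Send, Busy, Err}
Sat(~crit & valid) = {Req, Check, Send, Busy, Err}
Sat((recv | crit) | (~crit & valid)) = {Req, Store, Init, Check, Send, Busy, Err, Hold}
AF ((recv | crit) | (~crit & valid)): least fixpoint, start Z0 = {Req, Store, Init, Check, Send, Busy, Err, Hold}, add states with every successor in Z. Already a fixed point.
Sat(AF ((recv | crit) | (~crit & valid))) = {Req, Store, Init, Check, Send, Busy, Err, Hold}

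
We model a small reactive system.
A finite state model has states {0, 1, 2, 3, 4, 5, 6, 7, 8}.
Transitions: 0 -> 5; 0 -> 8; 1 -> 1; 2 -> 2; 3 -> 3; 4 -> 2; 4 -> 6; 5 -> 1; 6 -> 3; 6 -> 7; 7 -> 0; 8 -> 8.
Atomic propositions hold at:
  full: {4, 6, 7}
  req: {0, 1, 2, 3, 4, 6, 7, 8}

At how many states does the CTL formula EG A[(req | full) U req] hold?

Sat(req | full) = {0, 1, 2, 3, 4, 6, 7, 8}
A[(req | full) U req]: least fixpoint, start Z0 = Sat(req) = {0, 1, 2, 3, 4, 6, 7, 8}, add states in Sat(req | full) with every successor in Z. Already a fixed point.
Sat(A[(req | full) U req]) = {0, 1, 2, 3, 4, 6, 7, 8}
EG A[(req | full) U req]: greatest fixpoint, start Z0 = {0, 1, 2, 3, 4, 6, 7, 8}, keep only states in Sat with some successor in Z. Already a fixed point.
Sat(EG A[(req | full) U req]) = {0, 1, 2, 3, 4, 6, 7, 8}
|Sat(EG A[(req | full) U req])| = |{0, 1, 2, 3, 4, 6, 7, 8}| = 8.

8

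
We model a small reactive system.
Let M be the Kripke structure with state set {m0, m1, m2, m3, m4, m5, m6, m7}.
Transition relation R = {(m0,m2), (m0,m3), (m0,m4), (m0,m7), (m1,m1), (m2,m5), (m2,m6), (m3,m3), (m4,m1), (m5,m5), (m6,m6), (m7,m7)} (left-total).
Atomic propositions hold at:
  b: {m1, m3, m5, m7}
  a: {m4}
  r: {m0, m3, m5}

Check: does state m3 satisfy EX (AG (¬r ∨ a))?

Sat(¬r) = {m1, m2, m4, m6, m7}
Sat(¬r ∨ a) = {m1, m2, m4, m6, m7}
AG (¬r ∨ a): greatest fixpoint, start Z0 = {m1, m2, m4, m6, m7}, keep only states in Sat with every successor in Z. Z1 = {m1, m4, m6, m7}; fixed.
Sat(AG (¬r ∨ a)) = {m1, m4, m6, m7}
Sat(EX (AG (¬r ∨ a))) = {s : some successor in {m1, m4, m6, m7}} = {m0, m1, m2, m4, m6, m7}
m3 ∉ Sat(EX (AG (¬r ∨ a))) = {m0, m1, m2, m4, m6, m7}, so the formula does not hold at m3.

No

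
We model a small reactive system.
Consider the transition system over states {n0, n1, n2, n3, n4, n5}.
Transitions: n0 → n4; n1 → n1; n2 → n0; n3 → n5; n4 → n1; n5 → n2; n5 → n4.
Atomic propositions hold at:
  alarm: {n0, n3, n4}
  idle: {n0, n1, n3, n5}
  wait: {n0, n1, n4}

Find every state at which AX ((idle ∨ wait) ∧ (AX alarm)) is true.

Sat(idle ∨ wait) = {n0, n1, n3, n4, n5}
Sat(AX alarm) = {s : every successor in {n0, n3, n4}} = {n0, n2}
Sat((idle ∨ wait) ∧ (AX alarm)) = {n0}
Sat(AX ((idle ∨ wait) ∧ (AX alarm))) = {s : every successor in {n0}} = {n2}

{n2}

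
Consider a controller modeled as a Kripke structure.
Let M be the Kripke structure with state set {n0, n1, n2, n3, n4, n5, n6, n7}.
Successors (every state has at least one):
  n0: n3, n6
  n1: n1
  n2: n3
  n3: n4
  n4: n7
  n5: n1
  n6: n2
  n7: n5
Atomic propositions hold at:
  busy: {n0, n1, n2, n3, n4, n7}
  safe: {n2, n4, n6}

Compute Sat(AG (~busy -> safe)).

{n1}

Sat(~busy) = {n5, n6}
Sat(~busy -> safe) = {n0, n1, n2, n3, n4, n6, n7}
AG (~busy -> safe): greatest fixpoint, start Z0 = {n0, n1, n2, n3, n4, n6, n7}, keep only states in Sat with every successor in Z. Z1 = {n0, n1, n2, n3, n4, n6}; Z2 = {n0, n1, n2, n3, n6}; Z3 = {n0, n1, n2, n6}; Z4 = {n1, n6}; Z5 = {n1}; fixed.
Sat(AG (~busy -> safe)) = {n1}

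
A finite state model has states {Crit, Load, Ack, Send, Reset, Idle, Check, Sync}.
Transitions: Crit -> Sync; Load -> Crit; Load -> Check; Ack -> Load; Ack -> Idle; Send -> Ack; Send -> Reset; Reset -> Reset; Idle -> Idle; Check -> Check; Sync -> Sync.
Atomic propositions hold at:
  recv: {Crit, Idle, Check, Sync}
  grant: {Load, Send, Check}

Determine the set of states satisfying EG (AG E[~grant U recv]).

{Crit, Idle, Check, Sync}

Sat(~grant) = {Crit, Ack, Reset, Idle, Sync}
E[~grant U recv]: least fixpoint, start Z0 = Sat(recv) = {Crit, Idle, Check, Sync}, add states in Sat(~grant) with some successor in Z. Z1 = {Crit, Ack, Idle, Check, Sync}; fixed.
Sat(E[~grant U recv]) = {Crit, Ack, Idle, Check, Sync}
AG E[~grant U recv]: greatest fixpoint, start Z0 = {Crit, Ack, Idle, Check, Sync}, keep only states in Sat with every successor in Z. Z1 = {Crit, Idle, Check, Sync}; fixed.
Sat(AG E[~grant U recv]) = {Crit, Idle, Check, Sync}
EG (AG E[~grant U recv]): greatest fixpoint, start Z0 = {Crit, Idle, Check, Sync}, keep only states in Sat with some successor in Z. Already a fixed point.
Sat(EG (AG E[~grant U recv])) = {Crit, Idle, Check, Sync}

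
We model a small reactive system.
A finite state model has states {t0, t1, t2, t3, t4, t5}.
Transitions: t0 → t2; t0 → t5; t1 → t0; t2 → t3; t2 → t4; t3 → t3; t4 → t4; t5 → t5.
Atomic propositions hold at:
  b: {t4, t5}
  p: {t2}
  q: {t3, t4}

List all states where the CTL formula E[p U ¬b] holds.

Sat(¬b) = {t0, t1, t2, t3}
E[p U ¬b]: least fixpoint, start Z0 = Sat(¬b) = {t0, t1, t2, t3}, add states in Sat(p) with some successor in Z. Already a fixed point.
Sat(E[p U ¬b]) = {t0, t1, t2, t3}

{t0, t1, t2, t3}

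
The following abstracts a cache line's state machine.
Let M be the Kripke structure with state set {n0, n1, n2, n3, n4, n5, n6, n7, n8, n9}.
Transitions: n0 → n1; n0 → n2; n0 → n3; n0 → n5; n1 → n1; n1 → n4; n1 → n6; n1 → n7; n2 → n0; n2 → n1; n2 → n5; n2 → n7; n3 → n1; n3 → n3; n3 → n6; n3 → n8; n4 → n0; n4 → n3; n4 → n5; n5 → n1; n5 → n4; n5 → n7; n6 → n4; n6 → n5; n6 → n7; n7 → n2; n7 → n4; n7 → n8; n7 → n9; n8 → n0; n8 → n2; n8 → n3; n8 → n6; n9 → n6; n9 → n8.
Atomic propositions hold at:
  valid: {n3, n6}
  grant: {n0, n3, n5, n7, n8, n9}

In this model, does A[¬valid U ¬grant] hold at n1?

Sat(¬valid) = {n0, n1, n2, n4, n5, n7, n8, n9}
Sat(¬grant) = {n1, n2, n4, n6}
A[¬valid U ¬grant]: least fixpoint, start Z0 = Sat(¬grant) = {n1, n2, n4, n6}, add states in Sat(¬valid) with every successor in Z. Already a fixed point.
Sat(A[¬valid U ¬grant]) = {n1, n2, n4, n6}
n1 ∈ Sat(A[¬valid U ¬grant]) = {n1, n2, n4, n6}, so the formula holds at n1.

Yes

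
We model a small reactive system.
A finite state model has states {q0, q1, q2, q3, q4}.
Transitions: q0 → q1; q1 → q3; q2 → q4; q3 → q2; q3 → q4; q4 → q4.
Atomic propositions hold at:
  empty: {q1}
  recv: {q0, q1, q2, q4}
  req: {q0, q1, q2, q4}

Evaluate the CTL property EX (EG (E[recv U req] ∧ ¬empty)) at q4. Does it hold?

Yes

E[recv U req]: least fixpoint, start Z0 = Sat(req) = {q0, q1, q2, q4}, add states in Sat(recv) with some successor in Z. Already a fixed point.
Sat(E[recv U req]) = {q0, q1, q2, q4}
Sat(¬empty) = {q0, q2, q3, q4}
Sat(E[recv U req] ∧ ¬empty) = {q0, q2, q4}
EG (E[recv U req] ∧ ¬empty): greatest fixpoint, start Z0 = {q0, q2, q4}, keep only states in Sat with some successor in Z. Z1 = {q2, q4}; fixed.
Sat(EG (E[recv U req] ∧ ¬empty)) = {q2, q4}
Sat(EX (EG (E[recv U req] ∧ ¬empty))) = {s : some successor in {q2, q4}} = {q2, q3, q4}
q4 ∈ Sat(EX (EG (E[recv U req] ∧ ¬empty))) = {q2, q3, q4}, so the formula holds at q4.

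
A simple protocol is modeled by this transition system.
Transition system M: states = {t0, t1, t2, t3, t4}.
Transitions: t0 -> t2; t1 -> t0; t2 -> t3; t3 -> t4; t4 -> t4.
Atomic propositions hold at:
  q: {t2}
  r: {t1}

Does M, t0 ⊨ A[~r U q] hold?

Sat(~r) = {t0, t2, t3, t4}
A[~r U q]: least fixpoint, start Z0 = Sat(q) = {t2}, add states in Sat(~r) with every successor in Z. Z1 = {t0, t2}; fixed.
Sat(A[~r U q]) = {t0, t2}
t0 ∈ Sat(A[~r U q]) = {t0, t2}, so the formula holds at t0.

Yes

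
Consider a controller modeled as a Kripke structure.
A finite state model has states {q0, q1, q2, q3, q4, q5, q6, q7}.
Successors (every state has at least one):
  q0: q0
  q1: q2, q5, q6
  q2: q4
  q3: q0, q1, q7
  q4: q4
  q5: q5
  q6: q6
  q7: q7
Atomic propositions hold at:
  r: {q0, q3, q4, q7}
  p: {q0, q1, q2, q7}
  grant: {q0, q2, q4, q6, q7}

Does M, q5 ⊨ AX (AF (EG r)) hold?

EG r: greatest fixpoint, start Z0 = {q0, q3, q4, q7}, keep only states in Sat with some successor in Z. Already a fixed point.
Sat(EG r) = {q0, q3, q4, q7}
AF (EG r): least fixpoint, start Z0 = {q0, q3, q4, q7}, add states with every successor in Z. Z1 = {q0, q2, q3, q4, q7}; fixed.
Sat(AF (EG r)) = {q0, q2, q3, q4, q7}
Sat(AX (AF (EG r))) = {s : every successor in {q0, q2, q3, q4, q7}} = {q0, q2, q4, q7}
q5 ∉ Sat(AX (AF (EG r))) = {q0, q2, q4, q7}, so the formula does not hold at q5.

No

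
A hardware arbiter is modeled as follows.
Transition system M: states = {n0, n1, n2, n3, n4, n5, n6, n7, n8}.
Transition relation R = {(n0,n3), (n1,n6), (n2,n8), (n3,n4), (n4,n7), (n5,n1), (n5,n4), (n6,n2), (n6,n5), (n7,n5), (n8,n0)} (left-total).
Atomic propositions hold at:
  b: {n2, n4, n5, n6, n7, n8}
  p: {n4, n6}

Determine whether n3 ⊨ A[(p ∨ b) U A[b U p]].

Sat(p ∨ b) = {n2, n4, n5, n6, n7, n8}
A[b U p]: least fixpoint, start Z0 = Sat(p) = {n4, n6}, add states in Sat(b) with every successor in Z. Already a fixed point.
Sat(A[b U p]) = {n4, n6}
A[(p ∨ b) U A[b U p]]: least fixpoint, start Z0 = Sat(A[b U p]) = {n4, n6}, add states in Sat(p ∨ b) with every successor in Z. Already a fixed point.
Sat(A[(p ∨ b) U A[b U p]]) = {n4, n6}
n3 ∉ Sat(A[(p ∨ b) U A[b U p]]) = {n4, n6}, so the formula does not hold at n3.

No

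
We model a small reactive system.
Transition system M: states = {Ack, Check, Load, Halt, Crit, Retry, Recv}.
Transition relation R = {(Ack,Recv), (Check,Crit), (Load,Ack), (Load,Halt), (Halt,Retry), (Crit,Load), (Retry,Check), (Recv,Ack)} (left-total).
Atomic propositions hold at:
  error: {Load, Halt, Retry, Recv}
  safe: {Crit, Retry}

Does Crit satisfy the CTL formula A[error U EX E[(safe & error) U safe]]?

No

Sat(safe & error) = {Retry}
E[(safe & error) U safe]: least fixpoint, start Z0 = Sat(safe) = {Crit, Retry}, add states in Sat(safe & error) with some successor in Z. Already a fixed point.
Sat(E[(safe & error) U safe]) = {Crit, Retry}
Sat(EX E[(safe & error) U safe]) = {s : some successor in {Crit, Retry}} = {Check, Halt}
A[error U EX E[(safe & error) U safe]]: least fixpoint, start Z0 = Sat(EX E[(safe & error) U safe]) = {Check, Halt}, add states in Sat(error) with every successor in Z. Z1 = {Check, Halt, Retry}; fixed.
Sat(A[error U EX E[(safe & error) U safe]]) = {Check, Halt, Retry}
Crit ∉ Sat(A[error U EX E[(safe & error) U safe]]) = {Check, Halt, Retry}, so the formula does not hold at Crit.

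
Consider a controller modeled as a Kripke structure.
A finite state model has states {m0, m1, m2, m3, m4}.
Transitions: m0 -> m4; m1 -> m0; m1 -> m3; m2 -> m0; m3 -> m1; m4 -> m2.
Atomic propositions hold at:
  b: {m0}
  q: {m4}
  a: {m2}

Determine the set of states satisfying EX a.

Sat(EX a) = {s : some successor in {m2}} = {m4}

{m4}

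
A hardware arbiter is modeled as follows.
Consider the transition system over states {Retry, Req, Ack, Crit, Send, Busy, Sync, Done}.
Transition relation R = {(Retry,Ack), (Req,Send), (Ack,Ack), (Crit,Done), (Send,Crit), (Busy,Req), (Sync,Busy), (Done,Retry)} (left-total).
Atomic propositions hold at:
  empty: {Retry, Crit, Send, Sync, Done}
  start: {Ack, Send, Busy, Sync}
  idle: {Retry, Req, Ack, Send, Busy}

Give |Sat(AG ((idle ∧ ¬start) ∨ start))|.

Sat(¬start) = {Retry, Req, Crit, Done}
Sat(idle ∧ ¬start) = {Retry, Req}
Sat((idle ∧ ¬start) ∨ start) = {Retry, Req, Ack, Send, Busy, Sync}
AG ((idle ∧ ¬start) ∨ start): greatest fixpoint, start Z0 = {Retry, Req, Ack, Send, Busy, Sync}, keep only states in Sat with every successor in Z. Z1 = {Retry, Req, Ack, Busy, Sync}; Z2 = {Retry, Ack, Busy, Sync}; Z3 = {Retry, Ack, Sync}; Z4 = {Retry, Ack}; fixed.
Sat(AG ((idle ∧ ¬start) ∨ start)) = {Retry, Ack}
|Sat(AG ((idle ∧ ¬start) ∨ start))| = |{Retry, Ack}| = 2.

2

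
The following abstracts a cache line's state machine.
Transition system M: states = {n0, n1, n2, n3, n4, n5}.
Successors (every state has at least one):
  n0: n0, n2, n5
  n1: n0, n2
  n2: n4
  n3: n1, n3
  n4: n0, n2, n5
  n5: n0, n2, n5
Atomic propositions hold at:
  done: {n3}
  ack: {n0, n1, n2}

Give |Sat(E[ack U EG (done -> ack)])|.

Sat(done -> ack) = {n0, n1, n2, n4, n5}
EG (done -> ack): greatest fixpoint, start Z0 = {n0, n1, n2, n4, n5}, keep only states in Sat with some successor in Z. Already a fixed point.
Sat(EG (done -> ack)) = {n0, n1, n2, n4, n5}
E[ack U EG (done -> ack)]: least fixpoint, start Z0 = Sat(EG (done -> ack)) = {n0, n1, n2, n4, n5}, add states in Sat(ack) with some successor in Z. Already a fixed point.
Sat(E[ack U EG (done -> ack)]) = {n0, n1, n2, n4, n5}
|Sat(E[ack U EG (done -> ack)])| = |{n0, n1, n2, n4, n5}| = 5.

5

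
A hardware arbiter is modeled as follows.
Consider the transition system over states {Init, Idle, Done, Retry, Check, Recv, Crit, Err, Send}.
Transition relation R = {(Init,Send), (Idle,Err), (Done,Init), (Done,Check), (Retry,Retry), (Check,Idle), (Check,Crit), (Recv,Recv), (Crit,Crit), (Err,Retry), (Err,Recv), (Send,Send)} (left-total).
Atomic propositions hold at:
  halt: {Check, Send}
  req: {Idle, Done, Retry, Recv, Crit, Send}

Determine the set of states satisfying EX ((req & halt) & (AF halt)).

Sat(req & halt) = {Send}
AF halt: least fixpoint, start Z0 = {Check, Send}, add states with every successor in Z. Z1 = {Init, Check, Send}; Z2 = {Init, Done, Check, Send}; fixed.
Sat(AF halt) = {Init, Done, Check, Send}
Sat((req & halt) & (AF halt)) = {Send}
Sat(EX ((req & halt) & (AF halt))) = {s : some successor in {Send}} = {Init, Send}

{Init, Send}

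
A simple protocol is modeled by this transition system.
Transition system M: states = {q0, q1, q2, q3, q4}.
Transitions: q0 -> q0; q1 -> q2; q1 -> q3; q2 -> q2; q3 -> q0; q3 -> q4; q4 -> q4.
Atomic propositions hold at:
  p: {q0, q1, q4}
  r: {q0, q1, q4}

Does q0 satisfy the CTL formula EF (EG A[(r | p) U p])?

Sat(r | p) = {q0, q1, q4}
A[(r | p) U p]: least fixpoint, start Z0 = Sat(p) = {q0, q1, q4}, add states in Sat(r | p) with every successor in Z. Already a fixed point.
Sat(A[(r | p) U p]) = {q0, q1, q4}
EG A[(r | p) U p]: greatest fixpoint, start Z0 = {q0, q1, q4}, keep only states in Sat with some successor in Z. Z1 = {q0, q4}; fixed.
Sat(EG A[(r | p) U p]) = {q0, q4}
EF (EG A[(r | p) U p]): least fixpoint, start Z0 = {q0, q4}, add states with some successor in Z. Z1 = {q0, q3, q4}; Z2 = {q0, q1, q3, q4}; fixed.
Sat(EF (EG A[(r | p) U p])) = {q0, q1, q3, q4}
q0 ∈ Sat(EF (EG A[(r | p) U p])) = {q0, q1, q3, q4}, so the formula holds at q0.

Yes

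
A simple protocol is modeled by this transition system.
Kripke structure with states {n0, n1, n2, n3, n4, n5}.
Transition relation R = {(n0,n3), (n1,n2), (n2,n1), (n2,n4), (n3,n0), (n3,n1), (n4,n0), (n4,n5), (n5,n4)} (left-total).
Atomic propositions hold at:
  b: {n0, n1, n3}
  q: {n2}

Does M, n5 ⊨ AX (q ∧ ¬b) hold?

No

Sat(¬b) = {n2, n4, n5}
Sat(q ∧ ¬b) = {n2}
Sat(AX (q ∧ ¬b)) = {s : every successor in {n2}} = {n1}
n5 ∉ Sat(AX (q ∧ ¬b)) = {n1}, so the formula does not hold at n5.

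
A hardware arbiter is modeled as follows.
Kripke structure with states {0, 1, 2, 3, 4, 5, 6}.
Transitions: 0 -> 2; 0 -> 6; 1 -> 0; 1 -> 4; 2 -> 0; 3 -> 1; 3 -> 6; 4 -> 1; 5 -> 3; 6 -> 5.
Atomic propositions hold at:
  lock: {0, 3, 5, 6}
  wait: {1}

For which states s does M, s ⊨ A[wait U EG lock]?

EG lock: greatest fixpoint, start Z0 = {0, 3, 5, 6}, keep only states in Sat with some successor in Z. Already a fixed point.
Sat(EG lock) = {0, 3, 5, 6}
A[wait U EG lock]: least fixpoint, start Z0 = Sat(EG lock) = {0, 3, 5, 6}, add states in Sat(wait) with every successor in Z. Already a fixed point.
Sat(A[wait U EG lock]) = {0, 3, 5, 6}

{0, 3, 5, 6}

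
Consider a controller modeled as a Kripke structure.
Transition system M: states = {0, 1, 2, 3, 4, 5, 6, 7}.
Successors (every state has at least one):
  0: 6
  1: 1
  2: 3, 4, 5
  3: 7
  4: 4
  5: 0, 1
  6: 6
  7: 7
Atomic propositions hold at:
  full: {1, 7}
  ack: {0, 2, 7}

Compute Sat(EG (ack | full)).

{1, 7}

Sat(ack | full) = {0, 1, 2, 7}
EG (ack | full): greatest fixpoint, start Z0 = {0, 1, 2, 7}, keep only states in Sat with some successor in Z. Z1 = {1, 7}; fixed.
Sat(EG (ack | full)) = {1, 7}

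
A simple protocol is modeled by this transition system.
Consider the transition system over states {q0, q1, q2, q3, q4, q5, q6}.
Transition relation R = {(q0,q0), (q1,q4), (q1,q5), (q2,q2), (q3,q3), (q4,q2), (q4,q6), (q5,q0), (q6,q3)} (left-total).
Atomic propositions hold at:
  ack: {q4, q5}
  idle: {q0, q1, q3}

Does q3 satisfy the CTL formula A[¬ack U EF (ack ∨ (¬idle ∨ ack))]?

Sat(¬ack) = {q0, q1, q2, q3, q6}
Sat(¬idle) = {q2, q4, q5, q6}
Sat(¬idle ∨ ack) = {q2, q4, q5, q6}
Sat(ack ∨ (¬idle ∨ ack)) = {q2, q4, q5, q6}
EF (ack ∨ (¬idle ∨ ack)): least fixpoint, start Z0 = {q2, q4, q5, q6}, add states with some successor in Z. Z1 = {q1, q2, q4, q5, q6}; fixed.
Sat(EF (ack ∨ (¬idle ∨ ack))) = {q1, q2, q4, q5, q6}
A[¬ack U EF (ack ∨ (¬idle ∨ ack))]: least fixpoint, start Z0 = Sat(EF (ack ∨ (¬idle ∨ ack))) = {q1, q2, q4, q5, q6}, add states in Sat(¬ack) with every successor in Z. Already a fixed point.
Sat(A[¬ack U EF (ack ∨ (¬idle ∨ ack))]) = {q1, q2, q4, q5, q6}
q3 ∉ Sat(A[¬ack U EF (ack ∨ (¬idle ∨ ack))]) = {q1, q2, q4, q5, q6}, so the formula does not hold at q3.

No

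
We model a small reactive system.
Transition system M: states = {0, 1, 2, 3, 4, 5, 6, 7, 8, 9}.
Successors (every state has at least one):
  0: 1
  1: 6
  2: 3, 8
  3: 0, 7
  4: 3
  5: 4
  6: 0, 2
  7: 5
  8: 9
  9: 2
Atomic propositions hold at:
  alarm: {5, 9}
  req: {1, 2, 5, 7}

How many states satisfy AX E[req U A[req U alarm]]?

2

A[req U alarm]: least fixpoint, start Z0 = Sat(alarm) = {5, 9}, add states in Sat(req) with every successor in Z. Z1 = {5, 7, 9}; fixed.
Sat(A[req U alarm]) = {5, 7, 9}
E[req U A[req U alarm]]: least fixpoint, start Z0 = Sat(A[req U alarm]) = {5, 7, 9}, add states in Sat(req) with some successor in Z. Already a fixed point.
Sat(E[req U A[req U alarm]]) = {5, 7, 9}
Sat(AX E[req U A[req U alarm]]) = {s : every successor in {5, 7, 9}} = {7, 8}
|Sat(AX E[req U A[req U alarm]])| = |{7, 8}| = 2.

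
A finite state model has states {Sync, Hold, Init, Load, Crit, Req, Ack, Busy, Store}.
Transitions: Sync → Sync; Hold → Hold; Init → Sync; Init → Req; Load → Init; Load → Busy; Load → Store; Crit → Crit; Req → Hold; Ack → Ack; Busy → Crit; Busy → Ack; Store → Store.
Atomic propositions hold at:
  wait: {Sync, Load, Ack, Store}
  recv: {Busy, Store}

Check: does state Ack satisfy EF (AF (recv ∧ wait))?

No

Sat(recv ∧ wait) = {Store}
AF (recv ∧ wait): least fixpoint, start Z0 = {Store}, add states with every successor in Z. Already a fixed point.
Sat(AF (recv ∧ wait)) = {Store}
EF (AF (recv ∧ wait)): least fixpoint, start Z0 = {Store}, add states with some successor in Z. Z1 = {Load, Store}; fixed.
Sat(EF (AF (recv ∧ wait))) = {Load, Store}
Ack ∉ Sat(EF (AF (recv ∧ wait))) = {Load, Store}, so the formula does not hold at Ack.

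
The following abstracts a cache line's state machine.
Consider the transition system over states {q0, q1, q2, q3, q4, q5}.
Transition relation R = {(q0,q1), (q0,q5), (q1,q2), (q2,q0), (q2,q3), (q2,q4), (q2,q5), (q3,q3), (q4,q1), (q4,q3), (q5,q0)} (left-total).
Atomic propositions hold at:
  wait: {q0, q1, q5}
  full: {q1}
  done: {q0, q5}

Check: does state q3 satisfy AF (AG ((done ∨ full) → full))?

Sat(done ∨ full) = {q0, q1, q5}
Sat((done ∨ full) → full) = {q1, q2, q3, q4}
AG ((done ∨ full) → full): greatest fixpoint, start Z0 = {q1, q2, q3, q4}, keep only states in Sat with every successor in Z. Z1 = {q1, q3, q4}; Z2 = {q3, q4}; Z3 = {q3}; fixed.
Sat(AG ((done ∨ full) → full)) = {q3}
AF (AG ((done ∨ full) → full)): least fixpoint, start Z0 = {q3}, add states with every successor in Z. Already a fixed point.
Sat(AF (AG ((done ∨ full) → full))) = {q3}
q3 ∈ Sat(AF (AG ((done ∨ full) → full))) = {q3}, so the formula holds at q3.

Yes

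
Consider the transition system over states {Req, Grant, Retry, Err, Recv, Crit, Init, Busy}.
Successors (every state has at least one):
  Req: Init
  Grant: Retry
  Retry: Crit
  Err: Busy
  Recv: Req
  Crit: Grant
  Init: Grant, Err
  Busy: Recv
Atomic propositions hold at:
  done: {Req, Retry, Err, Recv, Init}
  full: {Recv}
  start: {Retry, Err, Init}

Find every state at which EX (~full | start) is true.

{Req, Grant, Retry, Err, Recv, Crit, Init}

Sat(~full) = {Req, Grant, Retry, Err, Crit, Init, Busy}
Sat(~full | start) = {Req, Grant, Retry, Err, Crit, Init, Busy}
Sat(EX (~full | start)) = {s : some successor in {Req, Grant, Retry, Err, Crit, Init, Busy}} = {Req, Grant, Retry, Err, Recv, Crit, Init}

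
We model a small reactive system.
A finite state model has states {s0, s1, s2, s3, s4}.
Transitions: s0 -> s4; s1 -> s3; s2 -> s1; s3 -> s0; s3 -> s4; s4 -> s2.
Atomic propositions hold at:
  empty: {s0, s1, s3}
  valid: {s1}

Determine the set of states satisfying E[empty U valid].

E[empty U valid]: least fixpoint, start Z0 = Sat(valid) = {s1}, add states in Sat(empty) with some successor in Z. Already a fixed point.
Sat(E[empty U valid]) = {s1}

{s1}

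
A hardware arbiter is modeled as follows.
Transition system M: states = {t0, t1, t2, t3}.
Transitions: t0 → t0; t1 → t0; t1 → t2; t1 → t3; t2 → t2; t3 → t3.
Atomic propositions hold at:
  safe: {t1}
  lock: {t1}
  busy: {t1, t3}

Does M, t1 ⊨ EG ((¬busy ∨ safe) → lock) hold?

Sat(¬busy) = {t0, t2}
Sat(¬busy ∨ safe) = {t0, t1, t2}
Sat((¬busy ∨ safe) → lock) = {t1, t3}
EG ((¬busy ∨ safe) → lock): greatest fixpoint, start Z0 = {t1, t3}, keep only states in Sat with some successor in Z. Already a fixed point.
Sat(EG ((¬busy ∨ safe) → lock)) = {t1, t3}
t1 ∈ Sat(EG ((¬busy ∨ safe) → lock)) = {t1, t3}, so the formula holds at t1.

Yes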